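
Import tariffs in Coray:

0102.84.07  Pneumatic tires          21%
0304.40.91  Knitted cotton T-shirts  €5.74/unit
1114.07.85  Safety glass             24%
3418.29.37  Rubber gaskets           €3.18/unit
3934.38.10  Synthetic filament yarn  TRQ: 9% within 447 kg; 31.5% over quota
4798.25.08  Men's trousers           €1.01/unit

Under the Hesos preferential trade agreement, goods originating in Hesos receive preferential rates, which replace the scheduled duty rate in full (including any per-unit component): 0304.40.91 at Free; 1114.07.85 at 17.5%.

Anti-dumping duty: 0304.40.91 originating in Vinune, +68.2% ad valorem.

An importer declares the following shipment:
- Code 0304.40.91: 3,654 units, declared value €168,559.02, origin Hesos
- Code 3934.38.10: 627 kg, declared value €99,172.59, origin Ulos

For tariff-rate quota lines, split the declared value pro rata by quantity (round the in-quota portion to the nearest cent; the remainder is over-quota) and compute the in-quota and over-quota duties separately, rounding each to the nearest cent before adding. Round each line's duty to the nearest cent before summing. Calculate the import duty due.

Line 1 (0304.40.91, Hesos, 3,654 units, €168,559.02):
Base rate for 0304.40.91 is €5.74/unit.
Origin Hesos qualifies under the Coray–Hesos agreement and 0304.40.91 is covered: preferential rate Free applies instead.
The additional-duty order on 0304.40.91 targets Vinune, not Hesos; it does not apply.
Duty = €168,559.02 × 0% = €0.00.
Line 2 (3934.38.10, Ulos, 627 kg, €99,172.59):
Code 3934.38.10 is under a tariff-rate quota (threshold 447 kg). In-quota: 447 kg at 9%; over-quota: 180 kg at 31.5%.
Pro-rata value split: in-quota = €99,172.59 × 447/627 = €70,701.99; over-quota = €99,172.59 − €70,701.99 = €28,470.60.
In-quota duty = €70,701.99 × 9% = €6,363.18. Over-quota duty = €28,470.60 × 31.5% = €8,968.24.
Line duty = €6,363.18 + €8,968.24 = €15,331.42.
Total = €0.00 + €15,331.42 = €15,331.42.

€15,331.42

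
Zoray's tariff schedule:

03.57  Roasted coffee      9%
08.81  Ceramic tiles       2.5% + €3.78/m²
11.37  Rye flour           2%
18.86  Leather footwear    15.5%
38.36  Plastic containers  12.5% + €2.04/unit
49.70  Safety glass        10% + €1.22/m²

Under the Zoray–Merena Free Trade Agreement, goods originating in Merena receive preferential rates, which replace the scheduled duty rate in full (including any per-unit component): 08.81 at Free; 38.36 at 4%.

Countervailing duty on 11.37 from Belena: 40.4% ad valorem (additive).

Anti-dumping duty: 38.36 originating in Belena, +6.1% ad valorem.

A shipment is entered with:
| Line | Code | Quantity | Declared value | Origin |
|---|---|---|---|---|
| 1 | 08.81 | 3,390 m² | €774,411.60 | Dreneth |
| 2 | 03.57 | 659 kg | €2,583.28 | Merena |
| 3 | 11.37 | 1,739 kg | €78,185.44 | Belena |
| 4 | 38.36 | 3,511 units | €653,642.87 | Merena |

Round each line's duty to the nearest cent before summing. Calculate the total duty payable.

Line 1 (08.81, Dreneth, 3,390 m², €774,411.60):
Base rate for 08.81 is 2.5% + €3.78/m².
08.81 has an FTA preferential rate, but origin Dreneth is not Merena; base rate stands.
Duty = €774,411.60 × 2.5% + 3,390 × €3.78 = €32,174.49.
Line 2 (03.57, Merena, 659 kg, €2,583.28):
Base rate for 03.57 is 9%.
Origin Merena is the FTA partner but 03.57 is not on the preference list; base rate stands.
Duty = €2,583.28 × 9% = €232.50.
Line 3 (11.37, Belena, 1,739 kg, €78,185.44):
Base rate for 11.37 is 2%.
Additional duty on 11.37 from Belena: +40.4%. Applied ad valorem rate: 2% + 40.4% = 42.4%.
Duty = €78,185.44 × 42.4% = €33,150.63.
Line 4 (38.36, Merena, 3,511 units, €653,642.87):
Base rate for 38.36 is 12.5% + €2.04/unit.
Origin Merena qualifies under the Zoray–Merena agreement and 38.36 is covered: preferential rate 4% applies instead.
The additional-duty order on 38.36 targets Belena, not Merena; it does not apply.
Duty = €653,642.87 × 4% = €26,145.71.
Total = €32,174.49 + €232.50 + €33,150.63 + €26,145.71 = €91,703.33.

€91,703.33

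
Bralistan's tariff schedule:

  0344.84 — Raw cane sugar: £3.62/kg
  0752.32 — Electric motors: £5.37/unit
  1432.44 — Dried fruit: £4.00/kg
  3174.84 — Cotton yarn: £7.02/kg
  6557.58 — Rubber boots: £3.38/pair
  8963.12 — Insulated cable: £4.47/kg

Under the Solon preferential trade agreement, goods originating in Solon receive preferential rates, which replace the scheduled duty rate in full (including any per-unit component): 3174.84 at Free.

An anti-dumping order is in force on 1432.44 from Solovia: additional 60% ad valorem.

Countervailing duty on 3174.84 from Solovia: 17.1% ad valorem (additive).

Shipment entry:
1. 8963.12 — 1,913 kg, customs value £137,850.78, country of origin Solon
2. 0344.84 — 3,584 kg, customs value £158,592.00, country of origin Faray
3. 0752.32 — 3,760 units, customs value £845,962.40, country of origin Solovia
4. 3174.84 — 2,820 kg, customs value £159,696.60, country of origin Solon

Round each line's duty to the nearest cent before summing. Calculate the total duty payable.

Line 1 (8963.12, Solon, 1,913 kg, £137,850.78):
Base rate for 8963.12 is £4.47/kg.
Origin Solon is the FTA partner but 8963.12 is not on the preference list; base rate stands.
Duty = 1,913 × £4.47 = £8,551.11.
Line 2 (0344.84, Faray, 3,584 kg, £158,592.00):
Base rate for 0344.84 is £3.62/kg.
Duty = 3,584 × £3.62 = £12,974.08.
Line 3 (0752.32, Solovia, 3,760 units, £845,962.40):
Base rate for 0752.32 is £5.37/unit.
Duty = 3,760 × £5.37 = £20,191.20.
Line 4 (3174.84, Solon, 2,820 kg, £159,696.60):
Base rate for 3174.84 is £7.02/kg.
Origin Solon qualifies under the Bralistan–Solon agreement and 3174.84 is covered: preferential rate Free applies instead.
The additional-duty order on 3174.84 targets Solovia, not Solon; it does not apply.
Duty = £159,696.60 × 0% = £0.00.
Total = £8,551.11 + £12,974.08 + £20,191.20 + £0.00 = £41,716.39.

£41,716.39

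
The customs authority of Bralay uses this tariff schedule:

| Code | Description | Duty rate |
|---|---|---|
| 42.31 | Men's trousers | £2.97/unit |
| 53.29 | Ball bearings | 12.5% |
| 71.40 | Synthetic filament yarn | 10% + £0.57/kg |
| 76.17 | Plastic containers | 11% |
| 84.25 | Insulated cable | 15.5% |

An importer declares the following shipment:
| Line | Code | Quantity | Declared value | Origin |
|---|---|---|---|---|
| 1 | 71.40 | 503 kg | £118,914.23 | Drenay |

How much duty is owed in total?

£12,178.13

Line 1 (71.40, Drenay, 503 kg, £118,914.23):
Base rate for 71.40 is 10% + £0.57/kg.
Duty = £118,914.23 × 10% + 503 × £0.57 = £12,178.13.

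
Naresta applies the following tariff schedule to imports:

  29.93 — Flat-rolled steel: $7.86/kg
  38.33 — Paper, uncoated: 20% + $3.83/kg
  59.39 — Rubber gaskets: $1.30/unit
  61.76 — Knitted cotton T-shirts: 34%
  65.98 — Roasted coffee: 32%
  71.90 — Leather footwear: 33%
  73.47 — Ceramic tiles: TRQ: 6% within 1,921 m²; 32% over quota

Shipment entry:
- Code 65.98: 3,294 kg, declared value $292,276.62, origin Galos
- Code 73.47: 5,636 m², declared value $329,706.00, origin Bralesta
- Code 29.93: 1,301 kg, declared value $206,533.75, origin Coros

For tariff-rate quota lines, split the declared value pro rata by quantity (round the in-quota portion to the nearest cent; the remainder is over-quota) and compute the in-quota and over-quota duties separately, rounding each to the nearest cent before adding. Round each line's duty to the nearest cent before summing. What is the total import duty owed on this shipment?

$180,041.89

Line 1 (65.98, Galos, 3,294 kg, $292,276.62):
Base rate for 65.98 is 32%.
Duty = $292,276.62 × 32% = $93,528.52.
Line 2 (73.47, Bralesta, 5,636 m², $329,706.00):
Code 73.47 is under a tariff-rate quota (threshold 1,921 m²). In-quota: 1,921 m² at 6%; over-quota: 3,715 m² at 32%.
Pro-rata value split: in-quota = $329,706.00 × 1,921/5,636 = $112,378.50; over-quota = $329,706.00 − $112,378.50 = $217,327.50.
In-quota duty = $112,378.50 × 6% = $6,742.71. Over-quota duty = $217,327.50 × 32% = $69,544.80.
Line duty = $6,742.71 + $69,544.80 = $76,287.51.
Line 3 (29.93, Coros, 1,301 kg, $206,533.75):
Base rate for 29.93 is $7.86/kg.
Duty = 1,301 × $7.86 = $10,225.86.
Total = $93,528.52 + $76,287.51 + $10,225.86 = $180,041.89.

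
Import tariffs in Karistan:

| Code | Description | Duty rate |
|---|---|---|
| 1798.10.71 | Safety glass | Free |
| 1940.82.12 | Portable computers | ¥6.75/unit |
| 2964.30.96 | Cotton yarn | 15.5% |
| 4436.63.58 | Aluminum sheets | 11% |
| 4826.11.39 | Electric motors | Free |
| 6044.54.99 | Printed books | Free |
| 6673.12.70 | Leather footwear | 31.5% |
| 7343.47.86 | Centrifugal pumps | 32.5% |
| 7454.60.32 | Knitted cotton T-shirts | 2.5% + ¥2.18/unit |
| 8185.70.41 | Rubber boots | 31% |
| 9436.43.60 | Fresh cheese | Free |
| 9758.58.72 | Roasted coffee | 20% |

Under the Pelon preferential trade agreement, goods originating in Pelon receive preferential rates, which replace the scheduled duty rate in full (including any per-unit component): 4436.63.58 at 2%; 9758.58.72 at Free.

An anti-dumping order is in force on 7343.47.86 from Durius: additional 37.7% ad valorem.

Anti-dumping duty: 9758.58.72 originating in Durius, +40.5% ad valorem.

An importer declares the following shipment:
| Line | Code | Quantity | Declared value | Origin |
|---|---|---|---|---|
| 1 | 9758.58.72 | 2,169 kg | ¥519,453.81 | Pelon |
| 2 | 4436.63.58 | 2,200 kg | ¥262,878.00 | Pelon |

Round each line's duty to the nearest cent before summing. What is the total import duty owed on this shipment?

Line 1 (9758.58.72, Pelon, 2,169 kg, ¥519,453.81):
Base rate for 9758.58.72 is 20%.
Origin Pelon qualifies under the Karistan–Pelon agreement and 9758.58.72 is covered: preferential rate Free applies instead.
The additional-duty order on 9758.58.72 targets Durius, not Pelon; it does not apply.
Duty = ¥519,453.81 × 0% = ¥0.00.
Line 2 (4436.63.58, Pelon, 2,200 kg, ¥262,878.00):
Base rate for 4436.63.58 is 11%.
Origin Pelon qualifies under the Karistan–Pelon agreement and 4436.63.58 is covered: preferential rate 2% applies instead.
Duty = ¥262,878.00 × 2% = ¥5,257.56.
Total = ¥0.00 + ¥5,257.56 = ¥5,257.56.

¥5,257.56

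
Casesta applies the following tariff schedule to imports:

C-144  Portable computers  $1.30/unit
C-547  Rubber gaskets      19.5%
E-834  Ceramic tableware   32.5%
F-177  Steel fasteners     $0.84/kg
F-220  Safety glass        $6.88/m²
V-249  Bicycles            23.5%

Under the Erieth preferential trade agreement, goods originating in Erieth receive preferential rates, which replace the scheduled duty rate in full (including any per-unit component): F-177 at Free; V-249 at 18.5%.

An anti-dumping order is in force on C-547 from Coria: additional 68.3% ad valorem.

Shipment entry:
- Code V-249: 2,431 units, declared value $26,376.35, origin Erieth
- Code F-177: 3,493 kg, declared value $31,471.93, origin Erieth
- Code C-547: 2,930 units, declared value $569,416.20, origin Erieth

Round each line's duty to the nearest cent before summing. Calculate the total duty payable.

$115,915.78

Line 1 (V-249, Erieth, 2,431 units, $26,376.35):
Base rate for V-249 is 23.5%.
Origin Erieth qualifies under the Casesta–Erieth agreement and V-249 is covered: preferential rate 18.5% applies instead.
Duty = $26,376.35 × 18.5% = $4,879.62.
Line 2 (F-177, Erieth, 3,493 kg, $31,471.93):
Base rate for F-177 is $0.84/kg.
Origin Erieth qualifies under the Casesta–Erieth agreement and F-177 is covered: preferential rate Free applies instead.
Duty = $31,471.93 × 0% = $0.00.
Line 3 (C-547, Erieth, 2,930 units, $569,416.20):
Base rate for C-547 is 19.5%.
Origin Erieth is the FTA partner but C-547 is not on the preference list; base rate stands.
The additional-duty order on C-547 targets Coria, not Erieth; it does not apply.
Duty = $569,416.20 × 19.5% = $111,036.16.
Total = $4,879.62 + $0.00 + $111,036.16 = $115,915.78.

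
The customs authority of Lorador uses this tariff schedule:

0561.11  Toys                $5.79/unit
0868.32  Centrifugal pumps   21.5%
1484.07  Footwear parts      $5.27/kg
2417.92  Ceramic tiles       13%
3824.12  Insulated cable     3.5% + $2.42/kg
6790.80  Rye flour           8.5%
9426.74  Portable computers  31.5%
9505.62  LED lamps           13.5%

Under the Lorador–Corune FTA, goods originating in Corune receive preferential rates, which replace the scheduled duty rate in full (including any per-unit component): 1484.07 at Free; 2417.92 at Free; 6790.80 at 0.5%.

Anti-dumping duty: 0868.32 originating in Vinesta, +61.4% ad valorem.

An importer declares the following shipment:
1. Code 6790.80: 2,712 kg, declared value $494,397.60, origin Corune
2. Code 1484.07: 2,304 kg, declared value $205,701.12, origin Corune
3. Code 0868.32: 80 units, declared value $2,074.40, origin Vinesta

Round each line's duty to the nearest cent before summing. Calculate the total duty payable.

$4,191.67

Line 1 (6790.80, Corune, 2,712 kg, $494,397.60):
Base rate for 6790.80 is 8.5%.
Origin Corune qualifies under the Lorador–Corune agreement and 6790.80 is covered: preferential rate 0.5% applies instead.
Duty = $494,397.60 × 0.5% = $2,471.99.
Line 2 (1484.07, Corune, 2,304 kg, $205,701.12):
Base rate for 1484.07 is $5.27/kg.
Origin Corune qualifies under the Lorador–Corune agreement and 1484.07 is covered: preferential rate Free applies instead.
Duty = $205,701.12 × 0% = $0.00.
Line 3 (0868.32, Vinesta, 80 units, $2,074.40):
Base rate for 0868.32 is 21.5%.
Additional duty on 0868.32 from Vinesta: +61.4%. Applied ad valorem rate: 21.5% + 61.4% = 82.9%.
Duty = $2,074.40 × 82.9% = $1,719.68.
Total = $2,471.99 + $0.00 + $1,719.68 = $4,191.67.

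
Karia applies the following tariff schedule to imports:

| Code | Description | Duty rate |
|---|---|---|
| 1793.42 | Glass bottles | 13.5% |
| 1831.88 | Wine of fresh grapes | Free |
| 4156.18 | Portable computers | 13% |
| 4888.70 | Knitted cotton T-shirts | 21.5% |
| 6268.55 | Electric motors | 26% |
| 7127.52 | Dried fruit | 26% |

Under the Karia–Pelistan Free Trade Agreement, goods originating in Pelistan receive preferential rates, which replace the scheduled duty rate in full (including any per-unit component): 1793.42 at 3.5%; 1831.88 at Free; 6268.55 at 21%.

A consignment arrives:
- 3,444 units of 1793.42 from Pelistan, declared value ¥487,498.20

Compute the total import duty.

¥17,062.44

Line 1 (1793.42, Pelistan, 3,444 units, ¥487,498.20):
Base rate for 1793.42 is 13.5%.
Origin Pelistan qualifies under the Karia–Pelistan agreement and 1793.42 is covered: preferential rate 3.5% applies instead.
Duty = ¥487,498.20 × 3.5% = ¥17,062.44.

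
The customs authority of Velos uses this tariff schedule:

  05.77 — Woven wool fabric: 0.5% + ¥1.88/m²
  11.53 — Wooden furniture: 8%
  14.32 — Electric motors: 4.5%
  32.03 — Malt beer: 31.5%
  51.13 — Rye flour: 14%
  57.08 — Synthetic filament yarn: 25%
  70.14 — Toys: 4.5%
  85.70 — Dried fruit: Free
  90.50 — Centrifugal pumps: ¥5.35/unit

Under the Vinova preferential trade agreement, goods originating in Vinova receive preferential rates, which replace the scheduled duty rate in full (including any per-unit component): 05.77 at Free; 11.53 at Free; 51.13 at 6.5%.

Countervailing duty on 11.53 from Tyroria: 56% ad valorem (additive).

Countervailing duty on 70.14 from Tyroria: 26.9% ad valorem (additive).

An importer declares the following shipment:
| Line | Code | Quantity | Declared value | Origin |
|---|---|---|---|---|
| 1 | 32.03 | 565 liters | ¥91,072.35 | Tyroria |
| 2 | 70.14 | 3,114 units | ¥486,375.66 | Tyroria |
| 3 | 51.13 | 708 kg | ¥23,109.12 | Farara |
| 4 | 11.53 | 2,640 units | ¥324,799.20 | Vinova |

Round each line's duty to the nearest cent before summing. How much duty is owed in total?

¥184,645.03

Line 1 (32.03, Tyroria, 565 liters, ¥91,072.35):
Base rate for 32.03 is 31.5%.
Duty = ¥91,072.35 × 31.5% = ¥28,687.79.
Line 2 (70.14, Tyroria, 3,114 units, ¥486,375.66):
Base rate for 70.14 is 4.5%.
Additional duty on 70.14 from Tyroria: +26.9%. Applied ad valorem rate: 4.5% + 26.9% = 31.4%.
Duty = ¥486,375.66 × 31.4% = ¥152,721.96.
Line 3 (51.13, Farara, 708 kg, ¥23,109.12):
Base rate for 51.13 is 14%.
51.13 has an FTA preferential rate, but origin Farara is not Vinova; base rate stands.
Duty = ¥23,109.12 × 14% = ¥3,235.28.
Line 4 (11.53, Vinova, 2,640 units, ¥324,799.20):
Base rate for 11.53 is 8%.
Origin Vinova qualifies under the Velos–Vinova agreement and 11.53 is covered: preferential rate Free applies instead.
The additional-duty order on 11.53 targets Tyroria, not Vinova; it does not apply.
Duty = ¥324,799.20 × 0% = ¥0.00.
Total = ¥28,687.79 + ¥152,721.96 + ¥3,235.28 + ¥0.00 = ¥184,645.03.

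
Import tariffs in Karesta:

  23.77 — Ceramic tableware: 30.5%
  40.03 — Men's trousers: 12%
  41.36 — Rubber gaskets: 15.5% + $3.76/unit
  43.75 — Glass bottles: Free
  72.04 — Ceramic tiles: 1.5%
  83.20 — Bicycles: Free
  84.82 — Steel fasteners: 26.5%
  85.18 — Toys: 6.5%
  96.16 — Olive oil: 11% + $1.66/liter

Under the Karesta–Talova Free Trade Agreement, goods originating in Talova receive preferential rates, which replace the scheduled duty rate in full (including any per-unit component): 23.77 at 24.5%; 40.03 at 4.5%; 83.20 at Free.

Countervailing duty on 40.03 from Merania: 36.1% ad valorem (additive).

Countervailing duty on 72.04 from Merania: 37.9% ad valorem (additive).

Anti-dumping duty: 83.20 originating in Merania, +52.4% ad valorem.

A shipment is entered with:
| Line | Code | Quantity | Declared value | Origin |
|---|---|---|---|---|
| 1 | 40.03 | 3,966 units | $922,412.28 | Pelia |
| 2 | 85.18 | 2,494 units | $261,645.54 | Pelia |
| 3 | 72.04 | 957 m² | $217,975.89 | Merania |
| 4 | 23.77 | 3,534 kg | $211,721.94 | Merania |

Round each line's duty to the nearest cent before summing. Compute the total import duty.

Line 1 (40.03, Pelia, 3,966 units, $922,412.28):
Base rate for 40.03 is 12%.
40.03 has an FTA preferential rate, but origin Pelia is not Talova; base rate stands.
The additional-duty order on 40.03 targets Merania, not Pelia; it does not apply.
Duty = $922,412.28 × 12% = $110,689.47.
Line 2 (85.18, Pelia, 2,494 units, $261,645.54):
Base rate for 85.18 is 6.5%.
Duty = $261,645.54 × 6.5% = $17,006.96.
Line 3 (72.04, Merania, 957 m², $217,975.89):
Base rate for 72.04 is 1.5%.
Additional duty on 72.04 from Merania: +37.9%. Applied ad valorem rate: 1.5% + 37.9% = 39.4%.
Duty = $217,975.89 × 39.4% = $85,882.50.
Line 4 (23.77, Merania, 3,534 kg, $211,721.94):
Base rate for 23.77 is 30.5%.
23.77 has an FTA preferential rate, but origin Merania is not Talova; base rate stands.
Duty = $211,721.94 × 30.5% = $64,575.19.
Total = $110,689.47 + $17,006.96 + $85,882.50 + $64,575.19 = $278,154.12.

$278,154.12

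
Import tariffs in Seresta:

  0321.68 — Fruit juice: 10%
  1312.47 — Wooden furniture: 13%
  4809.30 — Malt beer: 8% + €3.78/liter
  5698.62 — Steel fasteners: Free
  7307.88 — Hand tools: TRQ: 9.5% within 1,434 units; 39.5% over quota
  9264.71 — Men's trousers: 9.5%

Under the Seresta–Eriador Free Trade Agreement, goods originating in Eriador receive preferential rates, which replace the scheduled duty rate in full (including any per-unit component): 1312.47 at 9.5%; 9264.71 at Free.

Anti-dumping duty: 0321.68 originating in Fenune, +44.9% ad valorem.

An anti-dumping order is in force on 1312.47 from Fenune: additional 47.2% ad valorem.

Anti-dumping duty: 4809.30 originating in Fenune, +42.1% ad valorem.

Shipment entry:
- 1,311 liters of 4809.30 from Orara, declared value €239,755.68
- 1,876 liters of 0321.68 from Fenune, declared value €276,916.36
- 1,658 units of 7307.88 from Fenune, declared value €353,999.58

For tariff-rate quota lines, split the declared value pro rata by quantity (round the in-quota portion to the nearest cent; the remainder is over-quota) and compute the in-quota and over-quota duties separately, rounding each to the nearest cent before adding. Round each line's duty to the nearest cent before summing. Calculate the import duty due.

Line 1 (4809.30, Orara, 1,311 liters, €239,755.68):
Base rate for 4809.30 is 8% + €3.78/liter.
The additional-duty order on 4809.30 targets Fenune, not Orara; it does not apply.
Duty = €239,755.68 × 8% + 1,311 × €3.78 = €24,136.03.
Line 2 (0321.68, Fenune, 1,876 liters, €276,916.36):
Base rate for 0321.68 is 10%.
Additional duty on 0321.68 from Fenune: +44.9%. Applied ad valorem rate: 10% + 44.9% = 54.9%.
Duty = €276,916.36 × 54.9% = €152,027.08.
Line 3 (7307.88, Fenune, 1,658 units, €353,999.58):
Code 7307.88 is under a tariff-rate quota (threshold 1,434 units). In-quota: 1,434 units at 9.5%; over-quota: 224 units at 39.5%.
Pro-rata value split: in-quota = €353,999.58 × 1,434/1,658 = €306,173.34; over-quota = €353,999.58 − €306,173.34 = €47,826.24.
In-quota duty = €306,173.34 × 9.5% = €29,086.47. Over-quota duty = €47,826.24 × 39.5% = €18,891.36.
Line duty = €29,086.47 + €18,891.36 = €47,977.83.
Total = €24,136.03 + €152,027.08 + €47,977.83 = €224,140.94.

€224,140.94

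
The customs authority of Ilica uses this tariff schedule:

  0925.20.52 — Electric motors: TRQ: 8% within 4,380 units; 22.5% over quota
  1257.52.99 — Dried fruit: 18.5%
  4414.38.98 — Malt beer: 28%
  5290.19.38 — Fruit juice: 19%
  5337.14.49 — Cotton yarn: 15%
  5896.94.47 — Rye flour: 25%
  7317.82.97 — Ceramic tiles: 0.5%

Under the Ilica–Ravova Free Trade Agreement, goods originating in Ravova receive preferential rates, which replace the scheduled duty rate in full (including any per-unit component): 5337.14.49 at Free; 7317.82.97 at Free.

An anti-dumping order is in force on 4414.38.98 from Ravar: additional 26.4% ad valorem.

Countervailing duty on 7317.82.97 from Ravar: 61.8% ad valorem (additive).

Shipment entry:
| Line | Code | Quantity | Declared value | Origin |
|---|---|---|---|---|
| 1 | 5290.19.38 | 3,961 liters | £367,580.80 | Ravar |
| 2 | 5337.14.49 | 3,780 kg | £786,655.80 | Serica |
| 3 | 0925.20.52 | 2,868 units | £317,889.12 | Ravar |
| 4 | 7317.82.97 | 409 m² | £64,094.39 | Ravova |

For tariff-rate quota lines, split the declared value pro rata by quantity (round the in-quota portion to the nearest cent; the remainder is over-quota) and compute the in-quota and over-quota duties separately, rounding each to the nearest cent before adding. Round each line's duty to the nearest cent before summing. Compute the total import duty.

Line 1 (5290.19.38, Ravar, 3,961 liters, £367,580.80):
Base rate for 5290.19.38 is 19%.
Duty = £367,580.80 × 19% = £69,840.35.
Line 2 (5337.14.49, Serica, 3,780 kg, £786,655.80):
Base rate for 5337.14.49 is 15%.
5337.14.49 has an FTA preferential rate, but origin Serica is not Ravova; base rate stands.
Duty = £786,655.80 × 15% = £117,998.37.
Line 3 (0925.20.52, Ravar, 2,868 units, £317,889.12):
Code 0925.20.52 is under a tariff-rate quota (threshold 4,380 units). Quantity 2,868 units is within the quota, so the in-quota rate 8% applies to the full value.
Duty = £317,889.12 × 8% = £25,431.13.
Line 4 (7317.82.97, Ravova, 409 m², £64,094.39):
Base rate for 7317.82.97 is 0.5%.
Origin Ravova qualifies under the Ilica–Ravova agreement and 7317.82.97 is covered: preferential rate Free applies instead.
The additional-duty order on 7317.82.97 targets Ravar, not Ravova; it does not apply.
Duty = £64,094.39 × 0% = £0.00.
Total = £69,840.35 + £117,998.37 + £25,431.13 + £0.00 = £213,269.85.

£213,269.85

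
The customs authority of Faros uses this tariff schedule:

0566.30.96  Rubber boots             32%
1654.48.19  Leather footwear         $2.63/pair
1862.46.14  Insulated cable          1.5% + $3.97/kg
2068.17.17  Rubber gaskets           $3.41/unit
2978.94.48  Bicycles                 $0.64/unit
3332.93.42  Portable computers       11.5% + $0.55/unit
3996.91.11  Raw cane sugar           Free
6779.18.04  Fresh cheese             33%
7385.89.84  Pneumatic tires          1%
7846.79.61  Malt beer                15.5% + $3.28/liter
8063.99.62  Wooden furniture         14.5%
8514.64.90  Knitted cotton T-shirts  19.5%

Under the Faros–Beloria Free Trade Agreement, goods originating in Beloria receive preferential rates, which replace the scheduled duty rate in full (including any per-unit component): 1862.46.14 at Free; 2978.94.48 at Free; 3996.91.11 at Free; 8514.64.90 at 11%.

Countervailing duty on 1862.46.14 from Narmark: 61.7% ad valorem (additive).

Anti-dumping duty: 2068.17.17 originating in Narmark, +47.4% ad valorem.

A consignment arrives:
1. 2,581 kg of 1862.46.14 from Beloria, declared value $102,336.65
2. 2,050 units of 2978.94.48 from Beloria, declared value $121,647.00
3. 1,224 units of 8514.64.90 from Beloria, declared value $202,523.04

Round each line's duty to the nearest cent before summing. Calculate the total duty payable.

$22,277.53

Line 1 (1862.46.14, Beloria, 2,581 kg, $102,336.65):
Base rate for 1862.46.14 is 1.5% + $3.97/kg.
Origin Beloria qualifies under the Faros–Beloria agreement and 1862.46.14 is covered: preferential rate Free applies instead.
The additional-duty order on 1862.46.14 targets Narmark, not Beloria; it does not apply.
Duty = $102,336.65 × 0% = $0.00.
Line 2 (2978.94.48, Beloria, 2,050 units, $121,647.00):
Base rate for 2978.94.48 is $0.64/unit.
Origin Beloria qualifies under the Faros–Beloria agreement and 2978.94.48 is covered: preferential rate Free applies instead.
Duty = $121,647.00 × 0% = $0.00.
Line 3 (8514.64.90, Beloria, 1,224 units, $202,523.04):
Base rate for 8514.64.90 is 19.5%.
Origin Beloria qualifies under the Faros–Beloria agreement and 8514.64.90 is covered: preferential rate 11% applies instead.
Duty = $202,523.04 × 11% = $22,277.53.
Total = $0.00 + $0.00 + $22,277.53 = $22,277.53.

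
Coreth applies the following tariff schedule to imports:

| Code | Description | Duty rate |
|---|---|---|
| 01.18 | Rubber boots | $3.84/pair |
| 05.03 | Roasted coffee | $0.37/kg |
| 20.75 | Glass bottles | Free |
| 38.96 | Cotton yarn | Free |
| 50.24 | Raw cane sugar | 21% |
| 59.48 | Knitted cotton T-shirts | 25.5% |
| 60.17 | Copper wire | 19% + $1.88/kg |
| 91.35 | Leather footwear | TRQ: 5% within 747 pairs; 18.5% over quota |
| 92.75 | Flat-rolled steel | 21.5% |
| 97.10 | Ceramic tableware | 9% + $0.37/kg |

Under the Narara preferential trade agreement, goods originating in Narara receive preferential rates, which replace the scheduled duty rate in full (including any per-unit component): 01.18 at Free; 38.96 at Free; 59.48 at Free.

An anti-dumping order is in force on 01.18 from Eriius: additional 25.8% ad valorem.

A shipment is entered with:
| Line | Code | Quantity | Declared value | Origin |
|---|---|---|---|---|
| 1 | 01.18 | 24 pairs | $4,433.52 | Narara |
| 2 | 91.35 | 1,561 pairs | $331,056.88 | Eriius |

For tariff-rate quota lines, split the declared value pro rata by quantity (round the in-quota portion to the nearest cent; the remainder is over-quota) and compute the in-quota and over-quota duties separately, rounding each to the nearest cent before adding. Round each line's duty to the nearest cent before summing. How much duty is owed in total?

$39,858.32

Line 1 (01.18, Narara, 24 pairs, $4,433.52):
Base rate for 01.18 is $3.84/pair.
Origin Narara qualifies under the Coreth–Narara agreement and 01.18 is covered: preferential rate Free applies instead.
The additional-duty order on 01.18 targets Eriius, not Narara; it does not apply.
Duty = $4,433.52 × 0% = $0.00.
Line 2 (91.35, Eriius, 1,561 pairs, $331,056.88):
Code 91.35 is under a tariff-rate quota (threshold 747 pairs). In-quota: 747 pairs at 5%; over-quota: 814 pairs at 18.5%.
Pro-rata value split: in-quota = $331,056.88 × 747/1,561 = $158,423.76; over-quota = $331,056.88 − $158,423.76 = $172,633.12.
In-quota duty = $158,423.76 × 5% = $7,921.19. Over-quota duty = $172,633.12 × 18.5% = $31,937.13.
Line duty = $7,921.19 + $31,937.13 = $39,858.32.
Total = $0.00 + $39,858.32 = $39,858.32.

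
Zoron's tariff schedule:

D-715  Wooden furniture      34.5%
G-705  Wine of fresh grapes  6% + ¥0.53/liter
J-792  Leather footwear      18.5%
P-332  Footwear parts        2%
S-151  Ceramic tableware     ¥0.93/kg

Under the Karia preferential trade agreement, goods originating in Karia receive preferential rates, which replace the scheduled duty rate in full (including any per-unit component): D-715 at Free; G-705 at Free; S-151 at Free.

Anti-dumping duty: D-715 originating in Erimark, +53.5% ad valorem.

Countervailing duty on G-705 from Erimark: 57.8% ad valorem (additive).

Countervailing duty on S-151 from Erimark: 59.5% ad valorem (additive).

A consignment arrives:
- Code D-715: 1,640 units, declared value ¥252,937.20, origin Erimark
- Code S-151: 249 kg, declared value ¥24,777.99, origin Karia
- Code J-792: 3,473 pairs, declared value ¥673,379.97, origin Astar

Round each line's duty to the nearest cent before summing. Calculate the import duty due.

¥347,160.03

Line 1 (D-715, Erimark, 1,640 units, ¥252,937.20):
Base rate for D-715 is 34.5%.
D-715 has an FTA preferential rate, but origin Erimark is not Karia; base rate stands.
Additional duty on D-715 from Erimark: +53.5%. Applied ad valorem rate: 34.5% + 53.5% = 88%.
Duty = ¥252,937.20 × 88% = ¥222,584.74.
Line 2 (S-151, Karia, 249 kg, ¥24,777.99):
Base rate for S-151 is ¥0.93/kg.
Origin Karia qualifies under the Zoron–Karia agreement and S-151 is covered: preferential rate Free applies instead.
The additional-duty order on S-151 targets Erimark, not Karia; it does not apply.
Duty = ¥24,777.99 × 0% = ¥0.00.
Line 3 (J-792, Astar, 3,473 pairs, ¥673,379.97):
Base rate for J-792 is 18.5%.
Duty = ¥673,379.97 × 18.5% = ¥124,575.29.
Total = ¥222,584.74 + ¥0.00 + ¥124,575.29 = ¥347,160.03.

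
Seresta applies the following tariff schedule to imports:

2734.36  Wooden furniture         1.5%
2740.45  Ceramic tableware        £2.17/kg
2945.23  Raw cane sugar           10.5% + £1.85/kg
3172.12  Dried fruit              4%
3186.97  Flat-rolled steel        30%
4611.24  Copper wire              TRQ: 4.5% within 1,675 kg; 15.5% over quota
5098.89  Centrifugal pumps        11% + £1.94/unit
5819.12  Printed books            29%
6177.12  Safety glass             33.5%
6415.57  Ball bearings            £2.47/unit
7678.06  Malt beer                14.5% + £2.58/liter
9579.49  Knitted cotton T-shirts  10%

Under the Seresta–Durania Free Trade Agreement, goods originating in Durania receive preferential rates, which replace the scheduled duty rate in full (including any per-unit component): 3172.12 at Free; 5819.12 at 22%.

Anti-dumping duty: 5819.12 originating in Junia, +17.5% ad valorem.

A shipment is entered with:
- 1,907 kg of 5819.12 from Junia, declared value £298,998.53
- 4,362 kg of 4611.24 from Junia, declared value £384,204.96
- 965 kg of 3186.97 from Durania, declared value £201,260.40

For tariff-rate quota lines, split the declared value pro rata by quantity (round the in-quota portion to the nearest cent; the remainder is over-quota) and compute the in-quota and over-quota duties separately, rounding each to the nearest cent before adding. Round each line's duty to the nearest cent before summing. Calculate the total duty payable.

£242,735.47

Line 1 (5819.12, Junia, 1,907 kg, £298,998.53):
Base rate for 5819.12 is 29%.
5819.12 has an FTA preferential rate, but origin Junia is not Durania; base rate stands.
Additional duty on 5819.12 from Junia: +17.5%. Applied ad valorem rate: 29% + 17.5% = 46.5%.
Duty = £298,998.53 × 46.5% = £139,034.32.
Line 2 (4611.24, Junia, 4,362 kg, £384,204.96):
Code 4611.24 is under a tariff-rate quota (threshold 1,675 kg). In-quota: 1,675 kg at 4.5%; over-quota: 2,687 kg at 15.5%.
Pro-rata value split: in-quota = £384,204.96 × 1,675/4,362 = £147,534.00; over-quota = £384,204.96 − £147,534.00 = £236,670.96.
In-quota duty = £147,534.00 × 4.5% = £6,639.03. Over-quota duty = £236,670.96 × 15.5% = £36,684.00.
Line duty = £6,639.03 + £36,684.00 = £43,323.03.
Line 3 (3186.97, Durania, 965 kg, £201,260.40):
Base rate for 3186.97 is 30%.
Origin Durania is the FTA partner but 3186.97 is not on the preference list; base rate stands.
Duty = £201,260.40 × 30% = £60,378.12.
Total = £139,034.32 + £43,323.03 + £60,378.12 = £242,735.47.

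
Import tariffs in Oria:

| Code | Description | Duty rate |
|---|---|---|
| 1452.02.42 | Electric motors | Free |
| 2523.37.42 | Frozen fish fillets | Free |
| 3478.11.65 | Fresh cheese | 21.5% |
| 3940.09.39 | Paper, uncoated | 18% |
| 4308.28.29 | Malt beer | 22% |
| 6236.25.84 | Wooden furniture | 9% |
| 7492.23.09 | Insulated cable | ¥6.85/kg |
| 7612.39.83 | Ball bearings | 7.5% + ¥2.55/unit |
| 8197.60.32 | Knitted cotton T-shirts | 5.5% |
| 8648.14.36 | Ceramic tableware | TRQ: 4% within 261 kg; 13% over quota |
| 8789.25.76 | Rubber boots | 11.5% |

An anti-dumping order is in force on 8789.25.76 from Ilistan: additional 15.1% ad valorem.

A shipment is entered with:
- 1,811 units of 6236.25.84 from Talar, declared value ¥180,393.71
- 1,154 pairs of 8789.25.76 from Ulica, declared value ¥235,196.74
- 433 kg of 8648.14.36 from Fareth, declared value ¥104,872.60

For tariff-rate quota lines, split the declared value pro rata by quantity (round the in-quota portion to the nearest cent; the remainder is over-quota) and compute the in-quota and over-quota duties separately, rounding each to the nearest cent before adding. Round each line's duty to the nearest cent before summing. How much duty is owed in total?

Line 1 (6236.25.84, Talar, 1,811 units, ¥180,393.71):
Base rate for 6236.25.84 is 9%.
Duty = ¥180,393.71 × 9% = ¥16,235.43.
Line 2 (8789.25.76, Ulica, 1,154 pairs, ¥235,196.74):
Base rate for 8789.25.76 is 11.5%.
The additional-duty order on 8789.25.76 targets Ilistan, not Ulica; it does not apply.
Duty = ¥235,196.74 × 11.5% = ¥27,047.63.
Line 3 (8648.14.36, Fareth, 433 kg, ¥104,872.60):
Code 8648.14.36 is under a tariff-rate quota (threshold 261 kg). In-quota: 261 kg at 4%; over-quota: 172 kg at 13%.
Pro-rata value split: in-quota = ¥104,872.60 × 261/433 = ¥63,214.20; over-quota = ¥104,872.60 − ¥63,214.20 = ¥41,658.40.
In-quota duty = ¥63,214.20 × 4% = ¥2,528.57. Over-quota duty = ¥41,658.40 × 13% = ¥5,415.59.
Line duty = ¥2,528.57 + ¥5,415.59 = ¥7,944.16.
Total = ¥16,235.43 + ¥27,047.63 + ¥7,944.16 = ¥51,227.22.

¥51,227.22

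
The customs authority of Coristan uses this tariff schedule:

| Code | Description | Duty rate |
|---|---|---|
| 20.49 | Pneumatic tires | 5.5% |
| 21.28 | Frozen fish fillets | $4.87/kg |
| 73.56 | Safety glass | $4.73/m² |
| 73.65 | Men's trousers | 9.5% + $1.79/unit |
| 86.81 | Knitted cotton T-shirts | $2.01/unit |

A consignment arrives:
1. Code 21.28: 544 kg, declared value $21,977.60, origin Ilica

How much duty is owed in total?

Line 1 (21.28, Ilica, 544 kg, $21,977.60):
Base rate for 21.28 is $4.87/kg.
Duty = 544 × $4.87 = $2,649.28.

$2,649.28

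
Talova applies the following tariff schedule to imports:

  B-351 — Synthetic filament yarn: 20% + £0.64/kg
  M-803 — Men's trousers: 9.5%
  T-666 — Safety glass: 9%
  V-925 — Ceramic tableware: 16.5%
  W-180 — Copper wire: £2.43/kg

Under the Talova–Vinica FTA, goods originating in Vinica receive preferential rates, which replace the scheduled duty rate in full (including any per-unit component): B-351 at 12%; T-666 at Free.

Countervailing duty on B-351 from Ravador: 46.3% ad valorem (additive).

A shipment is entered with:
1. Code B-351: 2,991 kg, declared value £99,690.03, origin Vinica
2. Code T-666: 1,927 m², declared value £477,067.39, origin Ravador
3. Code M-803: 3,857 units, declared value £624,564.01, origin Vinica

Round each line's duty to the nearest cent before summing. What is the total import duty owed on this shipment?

Line 1 (B-351, Vinica, 2,991 kg, £99,690.03):
Base rate for B-351 is 20% + £0.64/kg.
Origin Vinica qualifies under the Talova–Vinica agreement and B-351 is covered: preferential rate 12% applies instead.
The additional-duty order on B-351 targets Ravador, not Vinica; it does not apply.
Duty = £99,690.03 × 12% = £11,962.80.
Line 2 (T-666, Ravador, 1,927 m², £477,067.39):
Base rate for T-666 is 9%.
T-666 has an FTA preferential rate, but origin Ravador is not Vinica; base rate stands.
Duty = £477,067.39 × 9% = £42,936.07.
Line 3 (M-803, Vinica, 3,857 units, £624,564.01):
Base rate for M-803 is 9.5%.
Origin Vinica is the FTA partner but M-803 is not on the preference list; base rate stands.
Duty = £624,564.01 × 9.5% = £59,333.58.
Total = £11,962.80 + £42,936.07 + £59,333.58 = £114,232.45.

£114,232.45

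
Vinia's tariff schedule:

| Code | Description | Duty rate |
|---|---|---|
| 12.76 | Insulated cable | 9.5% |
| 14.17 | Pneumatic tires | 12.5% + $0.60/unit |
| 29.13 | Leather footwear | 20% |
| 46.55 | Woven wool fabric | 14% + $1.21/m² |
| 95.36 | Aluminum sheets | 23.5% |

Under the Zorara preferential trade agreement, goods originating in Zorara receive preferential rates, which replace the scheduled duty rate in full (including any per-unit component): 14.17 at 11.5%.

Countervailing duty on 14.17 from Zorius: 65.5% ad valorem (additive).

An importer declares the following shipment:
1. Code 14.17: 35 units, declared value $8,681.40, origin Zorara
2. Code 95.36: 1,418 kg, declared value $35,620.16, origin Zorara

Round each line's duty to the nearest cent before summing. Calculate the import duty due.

Line 1 (14.17, Zorara, 35 units, $8,681.40):
Base rate for 14.17 is 12.5% + $0.60/unit.
Origin Zorara qualifies under the Vinia–Zorara agreement and 14.17 is covered: preferential rate 11.5% applies instead.
The additional-duty order on 14.17 targets Zorius, not Zorara; it does not apply.
Duty = $8,681.40 × 11.5% = $998.36.
Line 2 (95.36, Zorara, 1,418 kg, $35,620.16):
Base rate for 95.36 is 23.5%.
Origin Zorara is the FTA partner but 95.36 is not on the preference list; base rate stands.
Duty = $35,620.16 × 23.5% = $8,370.74.
Total = $998.36 + $8,370.74 = $9,369.10.

$9,369.10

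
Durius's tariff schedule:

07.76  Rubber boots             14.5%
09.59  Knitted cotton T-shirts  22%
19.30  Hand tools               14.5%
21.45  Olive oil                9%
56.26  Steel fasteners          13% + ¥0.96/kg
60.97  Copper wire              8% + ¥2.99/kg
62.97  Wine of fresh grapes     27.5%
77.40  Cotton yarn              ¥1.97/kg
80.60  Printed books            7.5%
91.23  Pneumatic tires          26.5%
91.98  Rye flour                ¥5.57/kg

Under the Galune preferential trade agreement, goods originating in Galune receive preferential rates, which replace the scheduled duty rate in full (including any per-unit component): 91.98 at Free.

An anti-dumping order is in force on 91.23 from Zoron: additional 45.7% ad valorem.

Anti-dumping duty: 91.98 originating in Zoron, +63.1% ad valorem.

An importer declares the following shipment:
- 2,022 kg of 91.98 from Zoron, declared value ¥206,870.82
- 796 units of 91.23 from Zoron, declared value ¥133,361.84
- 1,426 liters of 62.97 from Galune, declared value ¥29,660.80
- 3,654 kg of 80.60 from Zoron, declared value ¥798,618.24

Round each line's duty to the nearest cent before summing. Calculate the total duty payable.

Line 1 (91.98, Zoron, 2,022 kg, ¥206,870.82):
Base rate for 91.98 is ¥5.57/kg.
91.98 has an FTA preferential rate, but origin Zoron is not Galune; base rate stands.
Additional duty on 91.98 from Zoron: +63.1% ad valorem. Applied ad valorem rate = 63.1%.
Duty = ¥206,870.82 × 63.1% + 2,022 × ¥5.57 = ¥141,798.03.
Line 2 (91.23, Zoron, 796 units, ¥133,361.84):
Base rate for 91.23 is 26.5%.
Additional duty on 91.23 from Zoron: +45.7%. Applied ad valorem rate: 26.5% + 45.7% = 72.2%.
Duty = ¥133,361.84 × 72.2% = ¥96,287.25.
Line 3 (62.97, Galune, 1,426 liters, ¥29,660.80):
Base rate for 62.97 is 27.5%.
Origin Galune is the FTA partner but 62.97 is not on the preference list; base rate stands.
Duty = ¥29,660.80 × 27.5% = ¥8,156.72.
Line 4 (80.60, Zoron, 3,654 kg, ¥798,618.24):
Base rate for 80.60 is 7.5%.
Duty = ¥798,618.24 × 7.5% = ¥59,896.37.
Total = ¥141,798.03 + ¥96,287.25 + ¥8,156.72 + ¥59,896.37 = ¥306,138.37.

¥306,138.37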